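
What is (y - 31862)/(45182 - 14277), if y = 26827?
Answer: -1007/6181 ≈ -0.16292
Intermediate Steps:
(y - 31862)/(45182 - 14277) = (26827 - 31862)/(45182 - 14277) = -5035/30905 = -5035*1/30905 = -1007/6181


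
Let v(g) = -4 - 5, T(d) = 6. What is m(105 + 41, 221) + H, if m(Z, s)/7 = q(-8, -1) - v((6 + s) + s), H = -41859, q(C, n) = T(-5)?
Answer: -41754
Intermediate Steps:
q(C, n) = 6
v(g) = -9
m(Z, s) = 105 (m(Z, s) = 7*(6 - 1*(-9)) = 7*(6 + 9) = 7*15 = 105)
m(105 + 41, 221) + H = 105 - 41859 = -41754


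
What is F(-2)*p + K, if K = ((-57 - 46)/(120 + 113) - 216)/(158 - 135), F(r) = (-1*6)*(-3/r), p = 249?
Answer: -12059950/5359 ≈ -2250.4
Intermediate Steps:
F(r) = 18/r (F(r) = -(-18)/r = 18/r)
K = -50431/5359 (K = (-103/233 - 216)/23 = (-103*1/233 - 216)*(1/23) = (-103/233 - 216)*(1/23) = -50431/233*1/23 = -50431/5359 ≈ -9.4105)
F(-2)*p + K = (18/(-2))*249 - 50431/5359 = (18*(-1/2))*249 - 50431/5359 = -9*249 - 50431/5359 = -2241 - 50431/5359 = -12059950/5359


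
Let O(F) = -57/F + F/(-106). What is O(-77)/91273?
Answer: 11971/744970226 ≈ 1.6069e-5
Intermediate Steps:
O(F) = -57/F - F/106 (O(F) = -57/F + F*(-1/106) = -57/F - F/106)
O(-77)/91273 = (-57/(-77) - 1/106*(-77))/91273 = (-57*(-1/77) + 77/106)*(1/91273) = (57/77 + 77/106)*(1/91273) = (11971/8162)*(1/91273) = 11971/744970226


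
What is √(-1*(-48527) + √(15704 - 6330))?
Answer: √(48527 + √9374) ≈ 220.51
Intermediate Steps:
√(-1*(-48527) + √(15704 - 6330)) = √(48527 + √9374)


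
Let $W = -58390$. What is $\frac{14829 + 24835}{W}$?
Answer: $- \frac{19832}{29195} \approx -0.67929$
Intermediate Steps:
$\frac{14829 + 24835}{W} = \frac{14829 + 24835}{-58390} = 39664 \left(- \frac{1}{58390}\right) = - \frac{19832}{29195}$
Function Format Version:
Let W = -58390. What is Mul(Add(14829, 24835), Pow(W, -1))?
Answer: Rational(-19832, 29195) ≈ -0.67929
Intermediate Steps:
Mul(Add(14829, 24835), Pow(W, -1)) = Mul(Add(14829, 24835), Pow(-58390, -1)) = Mul(39664, Rational(-1, 58390)) = Rational(-19832, 29195)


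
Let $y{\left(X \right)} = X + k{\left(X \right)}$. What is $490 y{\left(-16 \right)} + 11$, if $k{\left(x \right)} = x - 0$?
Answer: $-15669$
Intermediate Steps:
$k{\left(x \right)} = x$ ($k{\left(x \right)} = x + 0 = x$)
$y{\left(X \right)} = 2 X$ ($y{\left(X \right)} = X + X = 2 X$)
$490 y{\left(-16 \right)} + 11 = 490 \cdot 2 \left(-16\right) + 11 = 490 \left(-32\right) + 11 = -15680 + 11 = -15669$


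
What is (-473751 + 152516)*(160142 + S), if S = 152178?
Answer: -100328115200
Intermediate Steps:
(-473751 + 152516)*(160142 + S) = (-473751 + 152516)*(160142 + 152178) = -321235*312320 = -100328115200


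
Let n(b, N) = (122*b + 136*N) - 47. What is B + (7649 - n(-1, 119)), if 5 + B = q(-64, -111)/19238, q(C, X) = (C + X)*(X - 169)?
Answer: -80496149/9619 ≈ -8368.5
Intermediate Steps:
n(b, N) = -47 + 122*b + 136*N
q(C, X) = (-169 + X)*(C + X) (q(C, X) = (C + X)*(-169 + X) = (-169 + X)*(C + X))
B = -23595/9619 (B = -5 + ((-111)**2 - 169*(-64) - 169*(-111) - 64*(-111))/19238 = -5 + (12321 + 10816 + 18759 + 7104)*(1/19238) = -5 + 49000*(1/19238) = -5 + 24500/9619 = -23595/9619 ≈ -2.4530)
B + (7649 - n(-1, 119)) = -23595/9619 + (7649 - (-47 + 122*(-1) + 136*119)) = -23595/9619 + (7649 - (-47 - 122 + 16184)) = -23595/9619 + (7649 - 1*16015) = -23595/9619 + (7649 - 16015) = -23595/9619 - 8366 = -80496149/9619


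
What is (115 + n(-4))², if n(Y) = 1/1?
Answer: 13456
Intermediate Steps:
n(Y) = 1
(115 + n(-4))² = (115 + 1)² = 116² = 13456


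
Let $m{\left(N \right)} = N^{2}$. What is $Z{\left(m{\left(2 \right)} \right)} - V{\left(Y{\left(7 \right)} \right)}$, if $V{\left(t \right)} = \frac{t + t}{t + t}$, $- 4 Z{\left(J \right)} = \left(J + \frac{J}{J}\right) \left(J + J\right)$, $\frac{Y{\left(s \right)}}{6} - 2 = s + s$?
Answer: $-11$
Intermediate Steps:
$Y{\left(s \right)} = 12 + 12 s$ ($Y{\left(s \right)} = 12 + 6 \left(s + s\right) = 12 + 6 \cdot 2 s = 12 + 12 s$)
$Z{\left(J \right)} = - \frac{J \left(1 + J\right)}{2}$ ($Z{\left(J \right)} = - \frac{\left(J + \frac{J}{J}\right) \left(J + J\right)}{4} = - \frac{\left(J + 1\right) 2 J}{4} = - \frac{\left(1 + J\right) 2 J}{4} = - \frac{2 J \left(1 + J\right)}{4} = - \frac{J \left(1 + J\right)}{2}$)
$V{\left(t \right)} = 1$ ($V{\left(t \right)} = \frac{2 t}{2 t} = 2 t \frac{1}{2 t} = 1$)
$Z{\left(m{\left(2 \right)} \right)} - V{\left(Y{\left(7 \right)} \right)} = - \frac{2^{2} \left(1 + 2^{2}\right)}{2} - 1 = \left(- \frac{1}{2}\right) 4 \left(1 + 4\right) - 1 = \left(- \frac{1}{2}\right) 4 \cdot 5 - 1 = -10 - 1 = -11$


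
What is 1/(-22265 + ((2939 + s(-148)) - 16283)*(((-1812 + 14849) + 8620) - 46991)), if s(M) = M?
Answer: 1/341784063 ≈ 2.9258e-9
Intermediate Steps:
1/(-22265 + ((2939 + s(-148)) - 16283)*(((-1812 + 14849) + 8620) - 46991)) = 1/(-22265 + ((2939 - 148) - 16283)*(((-1812 + 14849) + 8620) - 46991)) = 1/(-22265 + (2791 - 16283)*((13037 + 8620) - 46991)) = 1/(-22265 - 13492*(21657 - 46991)) = 1/(-22265 - 13492*(-25334)) = 1/(-22265 + 341806328) = 1/341784063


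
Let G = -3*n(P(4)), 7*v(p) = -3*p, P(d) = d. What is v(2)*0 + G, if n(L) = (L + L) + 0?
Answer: -24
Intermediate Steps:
v(p) = -3*p/7 (v(p) = (-3*p)/7 = -3*p/7)
n(L) = 2*L (n(L) = 2*L + 0 = 2*L)
G = -24 (G = -6*4 = -3*8 = -24)
v(2)*0 + G = -3/7*2*0 - 24 = -6/7*0 - 24 = 0 - 24 = -24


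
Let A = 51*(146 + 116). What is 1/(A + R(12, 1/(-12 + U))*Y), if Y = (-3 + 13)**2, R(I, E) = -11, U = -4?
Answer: 1/12262 ≈ 8.1553e-5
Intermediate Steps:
Y = 100 (Y = 10**2 = 100)
A = 13362 (A = 51*262 = 13362)
1/(A + R(12, 1/(-12 + U))*Y) = 1/(13362 - 11*100) = 1/(13362 - 1100) = 1/12262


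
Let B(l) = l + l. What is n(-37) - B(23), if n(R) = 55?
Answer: 9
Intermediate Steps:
B(l) = 2*l
n(-37) - B(23) = 55 - 2*23 = 55 - 1*46 = 55 - 46 = 9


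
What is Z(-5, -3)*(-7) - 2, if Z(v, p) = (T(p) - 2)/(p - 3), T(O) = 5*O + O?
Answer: -76/3 ≈ -25.333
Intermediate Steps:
T(O) = 6*O
Z(v, p) = (-2 + 6*p)/(-3 + p) (Z(v, p) = (6*p - 2)/(p - 3) = (-2 + 6*p)/(-3 + p))
Z(-5, -3)*(-7) - 2 = (2*(-1 + 3*(-3))/(-3 - 3))*(-7) - 2 = (2*(-1 - 9)/(-6))*(-7) - 2 = (2*(-1/6)*(-10))*(-7) - 2 = (10/3)*(-7) - 2 = -70/3 - 2 = -76/3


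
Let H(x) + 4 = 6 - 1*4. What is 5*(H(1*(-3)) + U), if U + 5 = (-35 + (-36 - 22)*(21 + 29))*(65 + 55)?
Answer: -1761035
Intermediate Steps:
H(x) = -2 (H(x) = -4 + (6 - 1*4) = -4 + (6 - 4) = -4 + 2 = -2)
U = -352205 (U = -5 + (-35 + (-36 - 22)*(21 + 29))*(65 + 55) = -5 + (-35 - 58*50)*120 = -5 + (-35 - 2900)*120 = -5 - 2935*120 = -5 - 352200 = -352205)
5*(H(1*(-3)) + U) = 5*(-2 - 352205) = 5*(-352207) = -1761035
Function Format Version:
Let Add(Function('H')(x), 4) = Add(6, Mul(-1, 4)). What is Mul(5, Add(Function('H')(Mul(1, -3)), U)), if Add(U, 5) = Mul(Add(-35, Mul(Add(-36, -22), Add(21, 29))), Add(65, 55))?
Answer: -1761035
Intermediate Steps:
Function('H')(x) = -2 (Function('H')(x) = Add(-4, Add(6, Mul(-1, 4))) = Add(-4, Add(6, -4)) = Add(-4, 2) = -2)
U = -352205 (U = Add(-5, Mul(Add(-35, Mul(Add(-36, -22), Add(21, 29))), Add(65, 55))) = Add(-5, Mul(Add(-35, Mul(-58, 50)), 120)) = Add(-5, Mul(Add(-35, -2900), 120)) = Add(-5, Mul(-2935, 120)) = Add(-5, -352200) = -352205)
Mul(5, Add(Function('H')(Mul(1, -3)), U)) = Mul(5, Add(-2, -352205)) = Mul(5, -352207) = -1761035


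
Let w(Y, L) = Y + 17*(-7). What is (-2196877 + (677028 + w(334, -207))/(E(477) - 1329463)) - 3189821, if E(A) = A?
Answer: -7158846905471/1328986 ≈ -5.3867e+6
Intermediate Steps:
w(Y, L) = -119 + Y (w(Y, L) = Y - 119 = -119 + Y)
(-2196877 + (677028 + w(334, -207))/(E(477) - 1329463)) - 3189821 = (-2196877 + (677028 + (-119 + 334))/(477 - 1329463)) - 3189821 = (-2196877 + (677028 + 215)/(-1328986)) - 3189821 = (-2196877 + 677243*(-1/1328986)) - 3189821 = (-2196877 - 677243/1328986) - 3189821 = -2919619453965/1328986 - 3189821 = -7158846905471/1328986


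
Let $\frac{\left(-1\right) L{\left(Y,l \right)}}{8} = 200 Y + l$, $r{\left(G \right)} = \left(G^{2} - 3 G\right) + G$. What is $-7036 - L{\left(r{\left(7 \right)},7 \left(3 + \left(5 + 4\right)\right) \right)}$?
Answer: $49636$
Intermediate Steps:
$r{\left(G \right)} = G^{2} - 2 G$
$L{\left(Y,l \right)} = - 1600 Y - 8 l$ ($L{\left(Y,l \right)} = - 8 \left(200 Y + l\right) = - 8 \left(l + 200 Y\right) = - 1600 Y - 8 l$)
$-7036 - L{\left(r{\left(7 \right)},7 \left(3 + \left(5 + 4\right)\right) \right)} = -7036 - \left(- 1600 \cdot 7 \left(-2 + 7\right) - 8 \cdot 7 \left(3 + \left(5 + 4\right)\right)\right) = -7036 - \left(- 1600 \cdot 7 \cdot 5 - 8 \cdot 7 \left(3 + 9\right)\right) = -7036 - \left(\left(-1600\right) 35 - 8 \cdot 7 \cdot 12\right) = -7036 - \left(-56000 - 672\right) = -7036 - -56672 = -7036 + 56672 = 49636$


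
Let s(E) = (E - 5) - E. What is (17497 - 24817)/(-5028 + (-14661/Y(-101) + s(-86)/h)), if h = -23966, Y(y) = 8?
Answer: 140344896/131537387 ≈ 1.0670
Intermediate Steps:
s(E) = -5 (s(E) = (-5 + E) - E = -5)
(17497 - 24817)/(-5028 + (-14661/Y(-101) + s(-86)/h)) = (17497 - 24817)/(-5028 + (-14661/8 - 5/(-23966))) = -7320/(-5028 + (-14661*⅛ - 5*(-1/23966))) = -7320/(-5028 + (-14661/8 + 5/23966)) = -7320/(-5028 - 175682743/95864) = -7320/(-657686935/95864) = -7320*(-95864/657686935) = 140344896/131537387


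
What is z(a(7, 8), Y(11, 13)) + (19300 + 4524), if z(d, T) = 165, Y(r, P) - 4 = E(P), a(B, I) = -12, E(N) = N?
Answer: 23989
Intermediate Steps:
Y(r, P) = 4 + P
z(a(7, 8), Y(11, 13)) + (19300 + 4524) = 165 + (19300 + 4524) = 165 + 23824 = 23989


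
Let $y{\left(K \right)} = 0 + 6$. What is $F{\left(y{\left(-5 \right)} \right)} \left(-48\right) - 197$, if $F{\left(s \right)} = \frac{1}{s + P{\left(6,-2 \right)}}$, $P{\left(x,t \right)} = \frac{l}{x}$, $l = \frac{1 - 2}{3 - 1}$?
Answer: $- \frac{14563}{71} \approx -205.11$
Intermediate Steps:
$l = - \frac{1}{2} \approx -0.5$
$y{\left(K \right)} = 6$
$P{\left(x,t \right)} = - \frac{1}{2 x}$
$F{\left(s \right)} = \frac{1}{- \frac{1}{12} + s}$ ($F{\left(s \right)} = \frac{1}{s - \frac{1}{2 \cdot 6}} = \frac{1}{s - \frac{1}{12}} = \frac{1}{- \frac{1}{12} + s}$)
$F{\left(y{\left(-5 \right)} \right)} \left(-48\right) - 197 = \frac{12}{-1 + 12 \cdot 6} \left(-48\right) - 197 = \frac{12}{-1 + 72} \left(-48\right) - 197 = \frac{12}{71} \left(-48\right) - 197 = - \frac{576}{71} - 197 = - \frac{14563}{71}$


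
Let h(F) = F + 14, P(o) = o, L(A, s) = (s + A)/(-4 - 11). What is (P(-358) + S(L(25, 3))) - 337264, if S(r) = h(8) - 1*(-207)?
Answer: -337393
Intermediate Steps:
L(A, s) = -A/15 - s/15 (L(A, s) = (A + s)/(-15) = (A + s)*(-1/15) = -A/15 - s/15)
h(F) = 14 + F
S(r) = 229 (S(r) = (14 + 8) - 1*(-207) = 22 + 207 = 229)
(P(-358) + S(L(25, 3))) - 337264 = (-358 + 229) - 337264 = -129 - 337264 = -337393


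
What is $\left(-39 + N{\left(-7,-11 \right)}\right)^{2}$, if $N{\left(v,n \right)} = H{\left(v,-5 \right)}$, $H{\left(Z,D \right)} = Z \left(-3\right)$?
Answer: $324$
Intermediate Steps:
$H{\left(Z,D \right)} = - 3 Z$
$N{\left(v,n \right)} = - 3 v$
$\left(-39 + N{\left(-7,-11 \right)}\right)^{2} = \left(-39 - -21\right)^{2} = \left(-39 + 21\right)^{2} = \left(-18\right)^{2} = 324$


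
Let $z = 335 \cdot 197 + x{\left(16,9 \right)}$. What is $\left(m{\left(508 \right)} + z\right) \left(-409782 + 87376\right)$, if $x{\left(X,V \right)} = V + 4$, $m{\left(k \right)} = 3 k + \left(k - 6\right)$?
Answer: $-21934569804$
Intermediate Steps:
$m{\left(k \right)} = -6 + 4 k$ ($m{\left(k \right)} = 3 k + \left(-6 + k\right) = -6 + 4 k$)
$x{\left(X,V \right)} = 4 + V$
$z = 66008$ ($z = 335 \cdot 197 + \left(4 + 9\right) = 65995 + 13 = 66008$)
$\left(m{\left(508 \right)} + z\right) \left(-409782 + 87376\right) = \left(\left(-6 + 4 \cdot 508\right) + 66008\right) \left(-409782 + 87376\right) = \left(\left(-6 + 2032\right) + 66008\right) \left(-322406\right) = \left(2026 + 66008\right) \left(-322406\right) = 68034 \left(-322406\right) = -21934569804$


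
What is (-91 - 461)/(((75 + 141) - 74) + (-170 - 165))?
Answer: 552/193 ≈ 2.8601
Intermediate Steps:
(-91 - 461)/(((75 + 141) - 74) + (-170 - 165)) = -552/((216 - 74) - 335) = -552/(142 - 335) = -552/(-193) = -552*(-1/193) = 552/193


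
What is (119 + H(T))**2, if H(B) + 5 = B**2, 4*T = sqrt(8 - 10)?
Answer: 829921/64 ≈ 12968.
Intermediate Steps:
T = I*sqrt(2)/4 (T = sqrt(8 - 10)/4 = sqrt(-2)/4 = (I*sqrt(2))/4 = I*sqrt(2)/4 ≈ 0.35355*I)
H(B) = -5 + B**2
(119 + H(T))**2 = (119 + (-5 + (I*sqrt(2)/4)**2))**2 = (119 + (-5 - 1/8))**2 = (119 - 41/8)**2 = (911/8)**2 = 829921/64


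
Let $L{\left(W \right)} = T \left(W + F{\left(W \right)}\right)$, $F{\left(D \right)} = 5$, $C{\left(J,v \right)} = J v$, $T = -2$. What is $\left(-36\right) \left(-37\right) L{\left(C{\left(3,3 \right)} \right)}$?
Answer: $-37296$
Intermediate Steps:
$L{\left(W \right)} = -10 - 2 W$ ($L{\left(W \right)} = - 2 \left(W + 5\right) = - 2 \left(5 + W\right) = -10 - 2 W$)
$\left(-36\right) \left(-37\right) L{\left(C{\left(3,3 \right)} \right)} = \left(-36\right) \left(-37\right) \left(-10 - 2 \cdot 3 \cdot 3\right) = 1332 \left(-10 - 18\right) = 1332 \left(-28\right) = -37296$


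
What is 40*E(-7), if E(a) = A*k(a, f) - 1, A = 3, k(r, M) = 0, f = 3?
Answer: -40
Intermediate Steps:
E(a) = -1 (E(a) = 3*0 - 1 = 0 - 1 = -1)
40*E(-7) = 40*(-1) = -40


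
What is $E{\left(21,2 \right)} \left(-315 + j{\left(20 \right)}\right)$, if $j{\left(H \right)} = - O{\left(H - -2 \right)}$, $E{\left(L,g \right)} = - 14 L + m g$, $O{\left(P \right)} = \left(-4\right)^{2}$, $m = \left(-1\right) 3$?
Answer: $99300$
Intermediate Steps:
$m = -3$
$O{\left(P \right)} = 16$
$E{\left(L,g \right)} = - 14 L - 3 g$
$j{\left(H \right)} = -16$ ($j{\left(H \right)} = \left(-1\right) 16 = -16$)
$E{\left(21,2 \right)} \left(-315 + j{\left(20 \right)}\right) = \left(\left(-14\right) 21 - 6\right) \left(-315 - 16\right) = \left(-294 - 6\right) \left(-331\right) = \left(-300\right) \left(-331\right) = 99300$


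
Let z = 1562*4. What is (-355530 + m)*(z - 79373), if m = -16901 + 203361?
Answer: 12363243750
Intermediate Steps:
z = 6248
m = 186460
(-355530 + m)*(z - 79373) = (-355530 + 186460)*(6248 - 79373) = -169070*(-73125) = 12363243750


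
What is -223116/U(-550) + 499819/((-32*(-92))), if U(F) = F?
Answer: 465876977/809600 ≈ 575.44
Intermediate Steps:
-223116/U(-550) + 499819/((-32*(-92))) = -223116/(-550) + 499819/((-32*(-92))) = -223116*(-1/550) + 499819/2944 = 111558/275 + 499819*(1/2944) = 111558/275 + 499819/2944 = 465876977/809600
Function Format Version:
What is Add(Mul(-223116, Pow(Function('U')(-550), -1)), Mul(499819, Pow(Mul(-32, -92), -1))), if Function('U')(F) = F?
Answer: Rational(465876977, 809600) ≈ 575.44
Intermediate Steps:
Add(Mul(-223116, Pow(Function('U')(-550), -1)), Mul(499819, Pow(Mul(-32, -92), -1))) = Add(Mul(-223116, Pow(-550, -1)), Mul(499819, Pow(Mul(-32, -92), -1))) = Add(Mul(-223116, Rational(-1, 550)), Mul(499819, Pow(2944, -1))) = Add(Rational(111558, 275), Mul(499819, Rational(1, 2944))) = Add(Rational(111558, 275), Rational(499819, 2944)) = Rational(465876977, 809600)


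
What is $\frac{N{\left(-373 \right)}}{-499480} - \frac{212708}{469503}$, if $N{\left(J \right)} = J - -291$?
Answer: $- \frac{53102446297}{117253679220} \approx -0.45289$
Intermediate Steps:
$N{\left(J \right)} = 291 + J$ ($N{\left(J \right)} = J + 291 = 291 + J$)
$\frac{N{\left(-373 \right)}}{-499480} - \frac{212708}{469503} = \frac{291 - 373}{-499480} - \frac{212708}{469503} = \left(-82\right) \left(- \frac{1}{499480}\right) - \frac{212708}{469503} = \frac{41}{249740} - \frac{212708}{469503} = - \frac{53102446297}{117253679220}$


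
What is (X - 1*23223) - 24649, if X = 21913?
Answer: -25959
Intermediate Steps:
(X - 1*23223) - 24649 = (21913 - 1*23223) - 24649 = (21913 - 23223) - 24649 = -1310 - 24649 = -25959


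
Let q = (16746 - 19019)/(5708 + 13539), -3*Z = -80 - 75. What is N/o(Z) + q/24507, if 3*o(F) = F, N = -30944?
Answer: -131362728383899/73111365495 ≈ -1796.7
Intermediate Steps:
Z = 155/3 (Z = -(-80 - 75)/3 = -⅓*(-155) = 155/3 ≈ 51.667)
o(F) = F/3
q = -2273/19247 ≈ -0.11810
N/o(Z) + q/24507 = -30944/((⅓)*(155/3)) - 2273/19247/24507 = -30944/155/9 - 2273/19247*1/24507 = -30944*9/155 - 2273/471686229 = -278496/155 - 2273/471686229 = -131362728383899/73111365495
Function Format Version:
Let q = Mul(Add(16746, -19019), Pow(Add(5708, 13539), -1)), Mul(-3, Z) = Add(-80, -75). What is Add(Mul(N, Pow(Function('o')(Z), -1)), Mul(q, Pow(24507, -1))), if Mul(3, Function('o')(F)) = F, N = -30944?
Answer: Rational(-131362728383899, 73111365495) ≈ -1796.7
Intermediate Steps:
Z = Rational(155, 3) (Z = Mul(Rational(-1, 3), Add(-80, -75)) = Mul(Rational(-1, 3), -155) = Rational(155, 3) ≈ 51.667)
Function('o')(F) = Mul(Rational(1, 3), F)
q = Rational(-2273, 19247) (q = Mul(-2273, Pow(19247, -1)) = Mul(-2273, Rational(1, 19247)) = Rational(-2273, 19247) ≈ -0.11810)
Add(Mul(N, Pow(Function('o')(Z), -1)), Mul(q, Pow(24507, -1))) = Add(Mul(-30944, Pow(Mul(Rational(1, 3), Rational(155, 3)), -1)), Mul(Rational(-2273, 19247), Pow(24507, -1))) = Add(Mul(-30944, Pow(Rational(155, 9), -1)), Mul(Rational(-2273, 19247), Rational(1, 24507))) = Add(Mul(-30944, Rational(9, 155)), Rational(-2273, 471686229)) = Add(Rational(-278496, 155), Rational(-2273, 471686229)) = Rational(-131362728383899, 73111365495)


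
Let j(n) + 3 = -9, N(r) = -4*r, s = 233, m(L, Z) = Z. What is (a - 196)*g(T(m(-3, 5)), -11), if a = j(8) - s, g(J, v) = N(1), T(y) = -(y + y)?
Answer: 1764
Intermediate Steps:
j(n) = -12 (j(n) = -3 - 9 = -12)
T(y) = -2*y
g(J, v) = -4 (g(J, v) = -4*1 = -4)
a = -245 (a = -12 - 1*233 = -12 - 233 = -245)
(a - 196)*g(T(m(-3, 5)), -11) = (-245 - 196)*(-4) = -441*(-4) = 1764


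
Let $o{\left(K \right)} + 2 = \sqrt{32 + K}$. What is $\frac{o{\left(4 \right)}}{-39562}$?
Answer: $- \frac{2}{19781} \approx -0.00010111$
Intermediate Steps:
$o{\left(K \right)} = -2 + \sqrt{32 + K}$
$\frac{o{\left(4 \right)}}{-39562} = \frac{-2 + \sqrt{32 + 4}}{-39562} = \left(-2 + \sqrt{36}\right) \left(- \frac{1}{39562}\right) = \left(-2 + 6\right) \left(- \frac{1}{39562}\right) = 4 \left(- \frac{1}{39562}\right) = - \frac{2}{19781}$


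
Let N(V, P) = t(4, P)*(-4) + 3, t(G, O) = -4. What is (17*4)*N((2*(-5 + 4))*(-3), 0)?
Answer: 1292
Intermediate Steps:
N(V, P) = 19 (N(V, P) = -4*(-4) + 3 = 16 + 3 = 19)
(17*4)*N((2*(-5 + 4))*(-3), 0) = (17*4)*19 = 68*19 = 1292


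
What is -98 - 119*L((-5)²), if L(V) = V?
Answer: -3073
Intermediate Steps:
-98 - 119*L((-5)²) = -98 - 119*(-5)² = -98 - 119*25 = -98 - 2975 = -3073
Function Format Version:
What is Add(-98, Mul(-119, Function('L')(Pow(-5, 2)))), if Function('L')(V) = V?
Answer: -3073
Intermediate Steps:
Add(-98, Mul(-119, Function('L')(Pow(-5, 2)))) = Add(-98, Mul(-119, Pow(-5, 2))) = Add(-98, Mul(-119, 25)) = Add(-98, -2975) = -3073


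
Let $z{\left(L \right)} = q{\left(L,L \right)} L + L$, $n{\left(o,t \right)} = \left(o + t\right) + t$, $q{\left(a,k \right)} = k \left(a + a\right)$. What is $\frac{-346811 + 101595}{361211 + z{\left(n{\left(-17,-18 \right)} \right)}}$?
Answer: $- \frac{61304}{15851} \approx -3.8675$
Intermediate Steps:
$q{\left(a,k \right)} = 2 a k$ ($q{\left(a,k \right)} = k 2 a = 2 a k$)
$n{\left(o,t \right)} = o + 2 t$
$z{\left(L \right)} = L + 2 L^{3}$ ($z{\left(L \right)} = 2 L L L + L = 2 L^{2} L + L = 2 L^{3} + L = L + 2 L^{3}$)
$\frac{-346811 + 101595}{361211 + z{\left(n{\left(-17,-18 \right)} \right)}} = \frac{-346811 + 101595}{361211 + \left(\left(-17 + 2 \left(-18\right)\right) + 2 \left(-17 + 2 \left(-18\right)\right)^{3}\right)} = - \frac{245216}{361211 + \left(\left(-17 - 36\right) + 2 \left(-17 - 36\right)^{3}\right)} = - \frac{245216}{361211 + \left(-53 + 2 \left(-53\right)^{3}\right)} = - \frac{245216}{361211 + \left(-53 + 2 \left(-148877\right)\right)} = - \frac{245216}{361211 - 297807} = - \frac{245216}{63404} = \left(-245216\right) \frac{1}{63404} = - \frac{61304}{15851}$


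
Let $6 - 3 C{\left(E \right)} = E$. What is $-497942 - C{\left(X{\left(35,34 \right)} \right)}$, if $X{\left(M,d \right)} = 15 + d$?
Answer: $- \frac{1493783}{3} \approx -4.9793 \cdot 10^{5}$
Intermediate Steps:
$C{\left(E \right)} = 2 - \frac{E}{3}$
$-497942 - C{\left(X{\left(35,34 \right)} \right)} = -497942 - \left(2 - \frac{15 + 34}{3}\right) = -497942 - \left(2 - \frac{49}{3}\right) = -497942 - - \frac{43}{3} = -497942 + \frac{43}{3} = - \frac{1493783}{3}$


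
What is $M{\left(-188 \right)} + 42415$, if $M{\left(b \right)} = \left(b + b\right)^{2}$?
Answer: $183791$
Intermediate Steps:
$M{\left(b \right)} = 4 b^{2}$ ($M{\left(b \right)} = \left(2 b\right)^{2} = 4 b^{2}$)
$M{\left(-188 \right)} + 42415 = 4 \left(-188\right)^{2} + 42415 = 4 \cdot 35344 + 42415 = 141376 + 42415 = 183791$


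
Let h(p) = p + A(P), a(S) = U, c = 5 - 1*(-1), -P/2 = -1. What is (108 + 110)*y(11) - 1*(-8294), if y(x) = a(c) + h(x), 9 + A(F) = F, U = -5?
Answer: 8076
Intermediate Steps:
P = 2 (P = -2*(-1) = 2)
A(F) = -9 + F
c = 6 (c = 5 + 1 = 6)
a(S) = -5
h(p) = -7 + p (h(p) = p + (-9 + 2) = p - 7 = -7 + p)
y(x) = -12 + x (y(x) = -5 + (-7 + x) = -12 + x)
(108 + 110)*y(11) - 1*(-8294) = (108 + 110)*(-12 + 11) - 1*(-8294) = 218*(-1) + 8294 = -218 + 8294 = 8076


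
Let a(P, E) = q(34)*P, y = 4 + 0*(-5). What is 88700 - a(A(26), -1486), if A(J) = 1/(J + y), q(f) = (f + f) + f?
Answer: 443483/5 ≈ 88697.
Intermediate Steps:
y = 4 (y = 4 + 0 = 4)
q(f) = 3*f (q(f) = 2*f + f = 3*f)
A(J) = 1/(4 + J) (A(J) = 1/(J + 4) = 1/(4 + J))
a(P, E) = 102*P (a(P, E) = (3*34)*P = 102*P)
88700 - a(A(26), -1486) = 88700 - 102/(4 + 26) = 88700 - 102/30 = 88700 - 1*17/5 = 88700 - 17/5 = 443483/5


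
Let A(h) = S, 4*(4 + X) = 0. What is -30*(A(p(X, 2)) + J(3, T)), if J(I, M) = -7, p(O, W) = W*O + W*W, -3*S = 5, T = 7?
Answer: 260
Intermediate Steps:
X = -4 (X = -4 + (1/4)*0 = -4 + 0 = -4)
S = -5/3 (S = -1/3*5 = -5/3 ≈ -1.6667)
p(O, W) = W**2 + O*W (p(O, W) = O*W + W**2 = W**2 + O*W)
A(h) = -5/3
-30*(A(p(X, 2)) + J(3, T)) = -30*(-5/3 - 7) = -30*(-26/3) = 260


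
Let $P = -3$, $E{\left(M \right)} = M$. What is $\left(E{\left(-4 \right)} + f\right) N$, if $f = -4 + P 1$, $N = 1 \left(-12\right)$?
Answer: $132$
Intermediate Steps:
$N = -12$
$f = -7$ ($f = -4 - 3 = -7$)
$\left(E{\left(-4 \right)} + f\right) N = \left(-4 - 7\right) \left(-12\right) = \left(-11\right) \left(-12\right) = 132$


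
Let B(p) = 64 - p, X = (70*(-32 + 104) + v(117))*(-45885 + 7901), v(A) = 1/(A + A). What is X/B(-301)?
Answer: -22398424112/42705 ≈ -5.2449e+5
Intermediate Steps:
v(A) = 1/(2*A)
X = -22398424112/117 (X = (70*(-32 + 104) + (1/2)/117)*(-45885 + 7901) = (70*72 + (1/2)*(1/117))*(-37984) = (5040 + 1/234)*(-37984) = (1179361/234)*(-37984) = -22398424112/117 ≈ -1.9144e+8)
X/B(-301) = -22398424112/(117*(64 - 1*(-301))) = -22398424112/(117*(64 + 301)) = -22398424112/117/365 = -22398424112/117*1/365 = -22398424112/42705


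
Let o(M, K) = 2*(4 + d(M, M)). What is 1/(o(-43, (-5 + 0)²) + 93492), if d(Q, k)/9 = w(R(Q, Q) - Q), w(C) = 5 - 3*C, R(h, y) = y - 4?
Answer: 1/93806 ≈ 1.0660e-5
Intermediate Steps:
R(h, y) = -4 + y
d(Q, k) = 153 (d(Q, k) = 9*(5 - 3*((-4 + Q) - Q)) = 9*(5 - 3*(-4)) = 9*(5 + 12) = 9*17 = 153)
o(M, K) = 314 (o(M, K) = 2*(4 + 153) = 2*157 = 314)
1/(o(-43, (-5 + 0)²) + 93492) = 1/(314 + 93492) = 1/93806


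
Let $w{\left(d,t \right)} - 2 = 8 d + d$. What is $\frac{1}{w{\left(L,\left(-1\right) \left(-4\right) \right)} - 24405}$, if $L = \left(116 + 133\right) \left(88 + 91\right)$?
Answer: $\frac{1}{376736} \approx 2.6544 \cdot 10^{-6}$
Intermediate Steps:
$L = 44571$ ($L = 249 \cdot 179 = 44571$)
$w{\left(d,t \right)} = 2 + 9 d$ ($w{\left(d,t \right)} = 2 + \left(8 d + d\right) = 2 + 9 d$)
$\frac{1}{w{\left(L,\left(-1\right) \left(-4\right) \right)} - 24405} = \frac{1}{\left(2 + 9 \cdot 44571\right) - 24405} = \frac{1}{\left(2 + 401139\right) - 24405} = \frac{1}{401141 - 24405} = \frac{1}{376736}$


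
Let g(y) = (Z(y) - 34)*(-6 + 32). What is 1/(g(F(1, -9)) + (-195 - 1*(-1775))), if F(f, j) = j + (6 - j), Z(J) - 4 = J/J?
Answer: 1/826 ≈ 0.0012107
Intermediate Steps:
Z(J) = 5 (Z(J) = 4 + J/J = 4 + 1 = 5)
F(f, j) = 6
g(y) = -754 (g(y) = (5 - 34)*(-6 + 32) = -29*26 = -754)
1/(g(F(1, -9)) + (-195 - 1*(-1775))) = 1/(-754 + (-195 - 1*(-1775))) = 1/(-754 + (-195 + 1775)) = 1/(-754 + 1580) = 1/826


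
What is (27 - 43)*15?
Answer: -240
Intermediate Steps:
(27 - 43)*15 = -16*15 = -240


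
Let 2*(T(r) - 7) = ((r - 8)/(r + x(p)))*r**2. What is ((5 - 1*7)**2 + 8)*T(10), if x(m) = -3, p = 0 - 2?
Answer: 1788/7 ≈ 255.43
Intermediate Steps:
p = -2
T(r) = 7 + r**2*(-8 + r)/(2*(-3 + r)) (T(r) = 7 + (((r - 8)/(r - 3))*r**2)/2 = 7 + (((-8 + r)/(-3 + r))*r**2)/2 = 7 + (r**2*(-8 + r)/(-3 + r))/2 = 7 + r**2*(-8 + r)/(2*(-3 + r)))
((5 - 1*7)**2 + 8)*T(10) = ((5 - 1*7)**2 + 8)*((-42 + 10**3 - 8*10**2 + 14*10)/(2*(-3 + 10))) = ((5 - 7)**2 + 8)*((1/2)*(-42 + 1000 - 8*100 + 140)/7) = ((-2)**2 + 8)*((1/2)*(1/7)*(-42 + 1000 - 800 + 140)) = (4 + 8)*((1/2)*(1/7)*298) = 12*(149/7) = 1788/7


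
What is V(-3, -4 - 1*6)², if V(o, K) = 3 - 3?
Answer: 0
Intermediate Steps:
V(o, K) = 0
V(-3, -4 - 1*6)² = 0² = 0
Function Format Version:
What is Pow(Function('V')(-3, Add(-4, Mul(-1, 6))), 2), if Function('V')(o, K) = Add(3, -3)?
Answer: 0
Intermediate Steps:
Function('V')(o, K) = 0
Pow(Function('V')(-3, Add(-4, Mul(-1, 6))), 2) = Pow(0, 2) = 0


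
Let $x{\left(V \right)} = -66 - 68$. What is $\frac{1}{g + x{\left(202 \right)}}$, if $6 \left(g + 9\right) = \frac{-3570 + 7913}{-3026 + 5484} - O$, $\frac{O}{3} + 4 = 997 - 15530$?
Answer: $\frac{14748}{105091217} \approx 0.00014034$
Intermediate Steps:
$x{\left(V \right)} = -134$ ($x{\left(V \right)} = -66 - 68 = -134$)
$O = -43611$ ($O = -12 + 3 \left(997 - 15530\right) = -12 + 3 \left(-14533\right) = -12 - 43599 = -43611$)
$g = \frac{107067449}{14748}$ ($g = -9 + \frac{\frac{-3570 + 7913}{-3026 + 5484} - -43611}{6} = -9 + \frac{\frac{4343}{2458} + 43611}{6} = -9 + \frac{1}{6} \cdot \frac{107200181}{2458} = -9 + \frac{107200181}{14748} = \frac{107067449}{14748} \approx 7259.8$)
$\frac{1}{g + x{\left(202 \right)}} = \frac{1}{\frac{107067449}{14748} - 134} = \frac{1}{\frac{105091217}{14748}} = \frac{14748}{105091217}$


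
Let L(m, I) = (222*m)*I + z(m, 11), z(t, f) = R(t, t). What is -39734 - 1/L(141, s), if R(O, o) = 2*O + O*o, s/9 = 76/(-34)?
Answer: -411744091525/10362513 ≈ -39734.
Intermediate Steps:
s = -342/17 (s = 9*(76/(-34)) = 9*(76*(-1/34)) = 9*(-38/17) = -342/17 ≈ -20.118)
z(t, f) = t*(2 + t)
L(m, I) = m*(2 + m) + 222*I*m (L(m, I) = (222*m)*I + m*(2 + m) = 222*I*m + m*(2 + m) = m*(2 + m) + 222*I*m)
-39734 - 1/L(141, s) = -39734 - 1/(141*(2 + 141 + 222*(-342/17))) = -39734 - 1/(141*(2 + 141 - 75924/17)) = -39734 - 1/(141*(-73493/17)) = -39734 - 1/(-10362513/17) = -39734 - 1*(-17/10362513) = -39734 + 17/10362513 = -411744091525/10362513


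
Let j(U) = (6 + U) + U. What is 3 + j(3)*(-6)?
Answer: -69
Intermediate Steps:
j(U) = 6 + 2*U
3 + j(3)*(-6) = 3 + (6 + 2*3)*(-6) = 3 + (6 + 6)*(-6) = 3 + 12*(-6) = 3 - 72 = -69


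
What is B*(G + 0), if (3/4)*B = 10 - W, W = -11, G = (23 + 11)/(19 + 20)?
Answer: 952/39 ≈ 24.410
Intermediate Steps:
G = 34/39 ≈ 0.87179
B = 28 (B = 4*(10 - 1*(-11))/3 = 4*(10 + 11)/3 = (4/3)*21 = 28)
B*(G + 0) = 28*(34/39 + 0) = 28*(34/39) = 952/39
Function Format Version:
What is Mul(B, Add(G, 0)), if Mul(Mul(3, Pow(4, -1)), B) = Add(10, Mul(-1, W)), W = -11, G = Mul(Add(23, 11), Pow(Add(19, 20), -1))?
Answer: Rational(952, 39) ≈ 24.410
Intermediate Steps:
G = Rational(34, 39) (G = Mul(34, Pow(39, -1)) = Mul(34, Rational(1, 39)) = Rational(34, 39) ≈ 0.87179)
B = 28 (B = Mul(Rational(4, 3), Add(10, Mul(-1, -11))) = Mul(Rational(4, 3), Add(10, 11)) = Mul(Rational(4, 3), 21) = 28)
Mul(B, Add(G, 0)) = Mul(28, Add(Rational(34, 39), 0)) = Mul(28, Rational(34, 39)) = Rational(952, 39)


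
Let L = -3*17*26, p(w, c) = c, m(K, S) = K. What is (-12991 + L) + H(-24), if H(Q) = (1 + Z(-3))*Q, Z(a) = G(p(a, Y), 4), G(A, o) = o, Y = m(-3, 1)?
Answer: -14437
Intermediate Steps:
Y = -3
Z(a) = 4
H(Q) = 5*Q (H(Q) = (1 + 4)*Q = 5*Q)
L = -1326 (L = -51*26 = -1326)
(-12991 + L) + H(-24) = (-12991 - 1326) + 5*(-24) = -14317 - 120 = -14437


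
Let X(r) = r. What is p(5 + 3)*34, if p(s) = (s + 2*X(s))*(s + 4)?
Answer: 9792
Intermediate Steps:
p(s) = 3*s*(4 + s) (p(s) = (s + 2*s)*(s + 4) = (3*s)*(4 + s) = 3*s*(4 + s))
p(5 + 3)*34 = (3*(5 + 3)*(4 + (5 + 3)))*34 = (3*8*(4 + 8))*34 = (3*8*12)*34 = 288*34 = 9792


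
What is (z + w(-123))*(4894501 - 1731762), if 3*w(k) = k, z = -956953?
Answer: -3026722246566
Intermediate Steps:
w(k) = k/3
(z + w(-123))*(4894501 - 1731762) = (-956953 + (⅓)*(-123))*(4894501 - 1731762) = (-956953 - 41)*3162739 = -956994*3162739 = -3026722246566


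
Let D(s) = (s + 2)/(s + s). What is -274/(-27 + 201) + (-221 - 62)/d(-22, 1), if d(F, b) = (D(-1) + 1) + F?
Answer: 43351/3741 ≈ 11.588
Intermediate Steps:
D(s) = (2 + s)/(2*s) (D(s) = (2 + s)/((2*s)) = (2 + s)*(1/(2*s)) = (2 + s)/(2*s))
d(F, b) = ½ + F (d(F, b) = ((½)*(2 - 1)/(-1) + 1) + F = ((½)*(-1)*1 + 1) + F = (-½ + 1) + F = ½ + F)
-274/(-27 + 201) + (-221 - 62)/d(-22, 1) = -274/(-27 + 201) + (-221 - 62)/(½ - 22) = -274/174 - 283/(-43/2) = -274*1/174 - 283*(-2/43) = -137/87 + 566/43 = 43351/3741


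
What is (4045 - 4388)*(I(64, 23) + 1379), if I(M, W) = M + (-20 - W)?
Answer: -480200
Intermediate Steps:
I(M, W) = -20 + M - W
(4045 - 4388)*(I(64, 23) + 1379) = (4045 - 4388)*((-20 + 64 - 1*23) + 1379) = -343*((-20 + 64 - 23) + 1379) = -343*(21 + 1379) = -343*1400 = -480200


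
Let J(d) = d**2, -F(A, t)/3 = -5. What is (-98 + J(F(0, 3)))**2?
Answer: 16129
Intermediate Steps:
F(A, t) = 15 (F(A, t) = -3*(-5) = 15)
(-98 + J(F(0, 3)))**2 = (-98 + 15**2)**2 = (-98 + 225)**2 = 127**2 = 16129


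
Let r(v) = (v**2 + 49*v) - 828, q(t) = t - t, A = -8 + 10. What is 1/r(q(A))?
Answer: -1/828 ≈ -0.0012077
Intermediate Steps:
A = 2
q(t) = 0
r(v) = -828 + v**2 + 49*v
1/r(q(A)) = 1/(-828 + 0**2 + 49*0) = 1/(-828 + 0 + 0) = 1/(-828) = -1/828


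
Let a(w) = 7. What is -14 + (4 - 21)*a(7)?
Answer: -133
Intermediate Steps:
-14 + (4 - 21)*a(7) = -14 + (4 - 21)*7 = -14 - 17*7 = -14 - 119 = -133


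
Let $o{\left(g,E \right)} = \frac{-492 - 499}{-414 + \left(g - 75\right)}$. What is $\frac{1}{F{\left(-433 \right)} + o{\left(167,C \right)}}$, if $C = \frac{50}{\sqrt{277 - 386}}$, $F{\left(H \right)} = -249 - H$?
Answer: $\frac{322}{60239} \approx 0.0053454$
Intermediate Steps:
$C = - \frac{50 i \sqrt{109}}{109}$ ($C = \frac{50}{\sqrt{-109}} = \frac{50}{i \sqrt{109}} = 50 \left(- \frac{i \sqrt{109}}{109}\right) = - \frac{50 i \sqrt{109}}{109} \approx - 4.7891 i$)
$o{\left(g,E \right)} = - \frac{991}{-489 + g}$ ($o{\left(g,E \right)} = - \frac{991}{-414 + \left(-75 + g\right)} = - \frac{991}{-489 + g}$)
$\frac{1}{F{\left(-433 \right)} + o{\left(167,C \right)}} = \frac{1}{\left(-249 - -433\right) - \frac{991}{-489 + 167}} = \frac{1}{\left(-249 + 433\right) - \frac{991}{-322}} = \frac{1}{184 - - \frac{991}{322}} = \frac{1}{184 + \frac{991}{322}} = \frac{1}{\frac{60239}{322}} = \frac{322}{60239}$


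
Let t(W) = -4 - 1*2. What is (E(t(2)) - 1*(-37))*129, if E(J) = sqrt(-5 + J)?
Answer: 4773 + 129*I*sqrt(11) ≈ 4773.0 + 427.84*I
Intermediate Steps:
t(W) = -6 (t(W) = -4 - 2 = -6)
(E(t(2)) - 1*(-37))*129 = (sqrt(-5 - 6) - 1*(-37))*129 = (sqrt(-11) + 37)*129 = (I*sqrt(11) + 37)*129 = (37 + I*sqrt(11))*129 = 4773 + 129*I*sqrt(11)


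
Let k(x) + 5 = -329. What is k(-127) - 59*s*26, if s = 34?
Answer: -52490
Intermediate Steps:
k(x) = -334 (k(x) = -5 - 329 = -334)
k(-127) - 59*s*26 = -334 - 59*34*26 = -334 - 2006*26 = -334 - 1*52156 = -334 - 52156 = -52490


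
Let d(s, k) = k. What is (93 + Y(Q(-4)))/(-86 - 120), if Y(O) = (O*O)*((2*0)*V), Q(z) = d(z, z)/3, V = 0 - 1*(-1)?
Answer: -93/206 ≈ -0.45146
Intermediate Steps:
V = 1 (V = 0 + 1 = 1)
Q(z) = z/3
Y(O) = 0 (Y(O) = (O*O)*((2*0)*1) = O²*(0*1) = O²*0 = 0)
(93 + Y(Q(-4)))/(-86 - 120) = (93 + 0)/(-86 - 120) = 93/(-206) = -1/206*93 = -93/206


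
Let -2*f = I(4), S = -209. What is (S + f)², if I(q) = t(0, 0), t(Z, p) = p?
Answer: 43681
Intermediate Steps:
I(q) = 0
f = 0 (f = -½*0 = 0)
(S + f)² = (-209 + 0)² = (-209)² = 43681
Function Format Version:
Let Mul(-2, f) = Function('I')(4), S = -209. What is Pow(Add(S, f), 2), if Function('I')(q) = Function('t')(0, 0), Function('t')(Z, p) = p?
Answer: 43681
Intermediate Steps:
Function('I')(q) = 0
f = 0 (f = Mul(Rational(-1, 2), 0) = 0)
Pow(Add(S, f), 2) = Pow(Add(-209, 0), 2) = Pow(-209, 2) = 43681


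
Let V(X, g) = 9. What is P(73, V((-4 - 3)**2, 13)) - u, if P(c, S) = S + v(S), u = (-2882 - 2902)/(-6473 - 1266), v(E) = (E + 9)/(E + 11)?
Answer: 708321/77390 ≈ 9.1526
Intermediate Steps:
v(E) = (9 + E)/(11 + E)
u = 5784/7739 (u = -5784/(-7739) = -5784*(-1/7739) = 5784/7739 ≈ 0.74738)
P(c, S) = S + (9 + S)/(11 + S)
P(73, V((-4 - 3)**2, 13)) - u = (9 + 9 + 9*(11 + 9))/(11 + 9) - 1*5784/7739 = (9 + 9 + 9*20)/20 - 5784/7739 = (9 + 9 + 180)/20 - 5784/7739 = (1/20)*198 - 5784/7739 = 99/10 - 5784/7739 = 708321/77390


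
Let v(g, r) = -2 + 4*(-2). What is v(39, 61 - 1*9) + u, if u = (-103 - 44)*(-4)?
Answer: 578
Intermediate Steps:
v(g, r) = -10 (v(g, r) = -2 - 8 = -10)
u = 588 (u = -147*(-4) = 588)
v(39, 61 - 1*9) + u = -10 + 588 = 578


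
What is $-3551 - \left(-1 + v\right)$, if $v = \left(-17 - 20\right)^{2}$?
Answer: $-4919$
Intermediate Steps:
$v = 1369$ ($v = \left(-37\right)^{2} = 1369$)
$-3551 - \left(-1 + v\right) = -3551 - \left(-1 + 1369\right) = -3551 - 1368 = -4919$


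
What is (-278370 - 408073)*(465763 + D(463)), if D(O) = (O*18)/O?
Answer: -319732106983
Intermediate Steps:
D(O) = 18 (D(O) = (18*O)/O = 18)
(-278370 - 408073)*(465763 + D(463)) = (-278370 - 408073)*(465763 + 18) = -686443*465781 = -319732106983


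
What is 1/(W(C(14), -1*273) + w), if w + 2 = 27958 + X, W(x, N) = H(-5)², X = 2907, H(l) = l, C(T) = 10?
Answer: 1/30888 ≈ 3.2375e-5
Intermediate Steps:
W(x, N) = 25 (W(x, N) = (-5)² = 25)
w = 30863 (w = -2 + (27958 + 2907) = -2 + 30865 = 30863)
1/(W(C(14), -1*273) + w) = 1/(25 + 30863) = 1/30888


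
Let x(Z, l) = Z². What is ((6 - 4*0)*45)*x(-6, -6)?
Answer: 9720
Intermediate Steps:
((6 - 4*0)*45)*x(-6, -6) = ((6 - 4*0)*45)*(-6)² = ((6 + 0)*45)*36 = (6*45)*36 = 270*36 = 9720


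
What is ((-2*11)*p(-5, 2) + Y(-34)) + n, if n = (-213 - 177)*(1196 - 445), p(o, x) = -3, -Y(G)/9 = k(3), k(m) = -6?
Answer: -292770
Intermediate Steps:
Y(G) = 54 (Y(G) = -9*(-6) = 54)
n = -292890 (n = -390*751 = -292890)
((-2*11)*p(-5, 2) + Y(-34)) + n = (-2*11*(-3) + 54) - 292890 = (-22*(-3) + 54) - 292890 = (66 + 54) - 292890 = 120 - 292890 = -292770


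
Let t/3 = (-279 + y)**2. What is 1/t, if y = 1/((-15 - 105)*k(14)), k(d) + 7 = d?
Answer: 235200/54925078321 ≈ 4.2822e-6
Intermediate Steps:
k(d) = -7 + d
y = -1/840 (y = 1/((-15 - 105)*(-7 + 14)) = 1/(-120*7) = -1/120*1/7 = -1/840 ≈ -0.0011905)
t = 54925078321/235200 (t = 3*(-279 - 1/840)**2 = 3*(-234361/840)**2 = 3*(54925078321/705600) = 54925078321/235200 ≈ 2.3353e+5)
1/t = 1/(54925078321/235200) = 235200/54925078321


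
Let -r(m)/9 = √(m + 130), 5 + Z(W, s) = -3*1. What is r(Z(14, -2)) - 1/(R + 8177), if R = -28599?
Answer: 1/20422 - 9*√122 ≈ -99.408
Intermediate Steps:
Z(W, s) = -8 (Z(W, s) = -5 - 3*1 = -5 - 3 = -8)
r(m) = -9*√(130 + m) (r(m) = -9*√(m + 130) = -9*√(130 + m))
r(Z(14, -2)) - 1/(R + 8177) = -9*√(130 - 8) - 1/(-28599 + 8177) = -9*√122 - 1/(-20422) = -9*√122 - 1*(-1/20422) = -9*√122 + 1/20422 = 1/20422 - 9*√122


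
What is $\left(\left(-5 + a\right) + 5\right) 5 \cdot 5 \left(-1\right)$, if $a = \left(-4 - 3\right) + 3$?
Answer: $100$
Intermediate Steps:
$a = -4$ ($a = -7 + 3 = -4$)
$\left(\left(-5 + a\right) + 5\right) 5 \cdot 5 \left(-1\right) = \left(\left(-5 - 4\right) + 5\right) 5 \cdot 5 \left(-1\right) = \left(-9 + 5\right) 25 \left(-1\right) = \left(-4\right) \left(-25\right) = 100$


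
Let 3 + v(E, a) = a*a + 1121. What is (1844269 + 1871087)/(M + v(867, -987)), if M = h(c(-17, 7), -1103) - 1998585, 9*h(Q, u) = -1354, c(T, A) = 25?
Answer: -8359551/2302759 ≈ -3.6302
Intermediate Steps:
h(Q, u) = -1354/9 (h(Q, u) = (⅑)*(-1354) = -1354/9)
v(E, a) = 1118 + a² (v(E, a) = -3 + (a*a + 1121) = -3 + (a² + 1121) = -3 + (1121 + a²) = 1118 + a²)
M = -17988619/9 (M = -1354/9 - 1998585 = -17988619/9 ≈ -1.9987e+6)
(1844269 + 1871087)/(M + v(867, -987)) = (1844269 + 1871087)/(-17988619/9 + (1118 + (-987)²)) = 3715356/(-17988619/9 + (1118 + 974169)) = 3715356/(-17988619/9 + 975287) = 3715356/(-9211036/9) = 3715356*(-9/9211036) = -8359551/2302759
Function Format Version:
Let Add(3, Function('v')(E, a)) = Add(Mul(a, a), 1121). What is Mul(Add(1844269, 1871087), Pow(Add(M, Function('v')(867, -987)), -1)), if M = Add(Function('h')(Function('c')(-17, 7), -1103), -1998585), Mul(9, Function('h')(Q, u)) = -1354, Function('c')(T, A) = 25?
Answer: Rational(-8359551, 2302759) ≈ -3.6302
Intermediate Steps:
Function('h')(Q, u) = Rational(-1354, 9) (Function('h')(Q, u) = Mul(Rational(1, 9), -1354) = Rational(-1354, 9))
Function('v')(E, a) = Add(1118, Pow(a, 2)) (Function('v')(E, a) = Add(-3, Add(Mul(a, a), 1121)) = Add(-3, Add(Pow(a, 2), 1121)) = Add(-3, Add(1121, Pow(a, 2))) = Add(1118, Pow(a, 2)))
M = Rational(-17988619, 9) (M = Add(Rational(-1354, 9), -1998585) = Rational(-17988619, 9) ≈ -1.9987e+6)
Mul(Add(1844269, 1871087), Pow(Add(M, Function('v')(867, -987)), -1)) = Mul(Add(1844269, 1871087), Pow(Add(Rational(-17988619, 9), Add(1118, Pow(-987, 2))), -1)) = Mul(3715356, Pow(Add(Rational(-17988619, 9), Add(1118, 974169)), -1)) = Mul(3715356, Pow(Add(Rational(-17988619, 9), 975287), -1)) = Mul(3715356, Pow(Rational(-9211036, 9), -1)) = Mul(3715356, Rational(-9, 9211036)) = Rational(-8359551, 2302759)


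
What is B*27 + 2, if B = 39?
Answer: 1055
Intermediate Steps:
B*27 + 2 = 39*27 + 2 = 1053 + 2 = 1055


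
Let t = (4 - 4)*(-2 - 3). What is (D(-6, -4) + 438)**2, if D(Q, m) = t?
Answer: 191844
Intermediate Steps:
t = 0 (t = 0*(-5) = 0)
D(Q, m) = 0
(D(-6, -4) + 438)**2 = (0 + 438)**2 = 438**2 = 191844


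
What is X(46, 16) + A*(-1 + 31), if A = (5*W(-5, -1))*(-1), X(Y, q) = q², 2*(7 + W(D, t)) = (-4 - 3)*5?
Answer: 3931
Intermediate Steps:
W(D, t) = -49/2 (W(D, t) = -7 + ((-4 - 3)*5)/2 = -7 + (-7*5)/2 = -7 + (½)*(-35) = -7 - 35/2 = -49/2)
A = 245/2 (A = (5*(-49/2))*(-1) = -245/2*(-1) = 245/2 ≈ 122.50)
X(46, 16) + A*(-1 + 31) = 16² + 245*(-1 + 31)/2 = 256 + (245/2)*30 = 256 + 3675 = 3931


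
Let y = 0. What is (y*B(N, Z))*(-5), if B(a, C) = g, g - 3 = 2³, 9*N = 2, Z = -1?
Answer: 0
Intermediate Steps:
N = 2/9 (N = (⅑)*2 = 2/9 ≈ 0.22222)
g = 11 (g = 3 + 2³ = 3 + 8 = 11)
B(a, C) = 11
(y*B(N, Z))*(-5) = (0*11)*(-5) = 0*(-5) = 0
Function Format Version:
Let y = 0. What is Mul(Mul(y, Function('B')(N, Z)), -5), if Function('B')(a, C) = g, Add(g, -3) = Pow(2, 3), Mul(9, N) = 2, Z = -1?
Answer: 0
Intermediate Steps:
N = Rational(2, 9) (N = Mul(Rational(1, 9), 2) = Rational(2, 9) ≈ 0.22222)
g = 11 (g = Add(3, Pow(2, 3)) = Add(3, 8) = 11)
Function('B')(a, C) = 11
Mul(Mul(y, Function('B')(N, Z)), -5) = Mul(Mul(0, 11), -5) = Mul(0, -5) = 0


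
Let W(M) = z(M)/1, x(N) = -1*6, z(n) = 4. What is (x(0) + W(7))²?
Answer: 4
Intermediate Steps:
x(N) = -6
W(M) = 4 (W(M) = 4/1 = 4*1 = 4)
(x(0) + W(7))² = (-6 + 4)² = (-2)² = 4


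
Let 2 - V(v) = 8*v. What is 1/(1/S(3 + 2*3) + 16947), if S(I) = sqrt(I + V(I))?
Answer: 1033767/17519249350 + I*sqrt(61)/17519249350 ≈ 5.9007e-5 + 4.4581e-10*I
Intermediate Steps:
V(v) = 2 - 8*v
S(I) = sqrt(2 - 7*I) (S(I) = sqrt(I + (2 - 8*I)) = sqrt(2 - 7*I))
1/(1/S(3 + 2*3) + 16947) = 1/(1/(sqrt(2 - 7*(3 + 2*3))) + 16947) = 1/(1/(sqrt(2 - 7*(3 + 6))) + 16947) = 1/(1/(sqrt(2 - 7*9)) + 16947) = 1/(1/(sqrt(2 - 63)) + 16947) = 1/(1/(sqrt(-61)) + 16947) = 1/(1/(I*sqrt(61)) + 16947) = 1/(-I*sqrt(61)/61 + 16947) = 1/(16947 - I*sqrt(61)/61)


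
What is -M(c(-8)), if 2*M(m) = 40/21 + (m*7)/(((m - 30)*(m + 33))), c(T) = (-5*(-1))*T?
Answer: -⅔ ≈ -0.66667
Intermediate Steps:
c(T) = 5*T
M(m) = 20/21 + 7*m/(2*(-30 + m)*(33 + m)) (M(m) = (40/21 + (m*7)/(((m - 30)*(m + 33))))/2 = (40*(1/21) + (7*m)/(((-30 + m)*(33 + m))))/2 = (40/21 + (7*m)*(1/((-30 + m)*(33 + m))))/2 = (40/21 + 7*m/((-30 + m)*(33 + m)))/2 = 20/21 + 7*m/(2*(-30 + m)*(33 + m)))
-M(c(-8)) = -(-39600 + 40*(5*(-8))² + 267*(5*(-8)))/(42*(-990 + (5*(-8))² + 3*(5*(-8)))) = -(-39600 + 40*(-40)² + 267*(-40))/(42*(-990 + (-40)² + 3*(-40))) = -(-39600 + 40*1600 - 10680)/(42*(-990 + 1600 - 120)) = -(-39600 + 64000 - 10680)/(42*490) = -13720/(42*490) = -1*⅔ = -⅔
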